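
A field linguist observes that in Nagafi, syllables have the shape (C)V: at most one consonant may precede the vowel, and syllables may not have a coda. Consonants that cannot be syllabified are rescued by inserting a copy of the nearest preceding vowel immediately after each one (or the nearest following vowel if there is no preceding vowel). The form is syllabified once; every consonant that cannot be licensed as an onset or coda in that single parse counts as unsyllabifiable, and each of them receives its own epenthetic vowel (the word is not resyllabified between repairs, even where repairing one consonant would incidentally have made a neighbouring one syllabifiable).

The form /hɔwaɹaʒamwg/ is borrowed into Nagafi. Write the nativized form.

Syllabifying with onset maximization leaves /m/, /w/, /g/ stranded (no codas are permitted; onsets are limited to one consonant).
Inserting the epenthetic vowel yields /m/ → /ma/, /w/ → /wa/, /g/ → /ga/.

hɔwaɹaʒamawaga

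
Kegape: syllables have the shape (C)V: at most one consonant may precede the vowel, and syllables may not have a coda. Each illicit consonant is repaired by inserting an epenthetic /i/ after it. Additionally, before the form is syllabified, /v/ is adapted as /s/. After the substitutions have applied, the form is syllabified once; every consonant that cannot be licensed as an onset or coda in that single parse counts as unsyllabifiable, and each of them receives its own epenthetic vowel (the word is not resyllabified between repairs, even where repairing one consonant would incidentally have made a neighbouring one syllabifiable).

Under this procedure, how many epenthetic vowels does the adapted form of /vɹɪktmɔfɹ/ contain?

After substitution the input is /sɹɪktmɔfɹ/.
The unsyllabifiable consonants are /s/, /k/, /t/, /f/, /ɹ/; each receives one epenthetic vowel.

5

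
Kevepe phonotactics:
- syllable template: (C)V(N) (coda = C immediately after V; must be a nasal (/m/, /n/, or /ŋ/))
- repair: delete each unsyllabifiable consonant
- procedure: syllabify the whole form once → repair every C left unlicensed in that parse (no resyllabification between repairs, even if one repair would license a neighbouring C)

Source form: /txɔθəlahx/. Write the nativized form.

Under (C)V(N), the unsyllabifiable consonants are /t/, /h/, /x/ (only a nasal (/m/, /n/, or /ŋ/) is licensed in coda position; onsets are limited to one consonant).
Deletion applies to /t/, /h/, /x/.

xɔθəla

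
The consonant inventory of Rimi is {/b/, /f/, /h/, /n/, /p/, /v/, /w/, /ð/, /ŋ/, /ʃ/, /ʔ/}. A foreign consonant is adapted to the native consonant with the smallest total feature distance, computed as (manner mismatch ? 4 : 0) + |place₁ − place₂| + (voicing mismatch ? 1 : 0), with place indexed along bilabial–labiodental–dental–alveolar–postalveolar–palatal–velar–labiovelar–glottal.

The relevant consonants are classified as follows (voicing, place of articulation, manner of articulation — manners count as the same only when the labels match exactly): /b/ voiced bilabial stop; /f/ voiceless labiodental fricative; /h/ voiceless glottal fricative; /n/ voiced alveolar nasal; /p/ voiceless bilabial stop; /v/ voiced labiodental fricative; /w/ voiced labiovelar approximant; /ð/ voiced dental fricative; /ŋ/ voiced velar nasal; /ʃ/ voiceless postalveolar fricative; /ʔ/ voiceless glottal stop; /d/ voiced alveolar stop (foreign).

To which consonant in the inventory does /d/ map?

/b/ is closest: same manner (stop), place distance 3 (alveolar→bilabial), same voicing; total 3. Next closest is /n/ at distance 4.

b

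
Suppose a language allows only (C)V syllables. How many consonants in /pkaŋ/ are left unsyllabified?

2

Under (C)V, the unsyllabifiable consonants are /p/, /ŋ/ (no codas are permitted; onsets are limited to one consonant).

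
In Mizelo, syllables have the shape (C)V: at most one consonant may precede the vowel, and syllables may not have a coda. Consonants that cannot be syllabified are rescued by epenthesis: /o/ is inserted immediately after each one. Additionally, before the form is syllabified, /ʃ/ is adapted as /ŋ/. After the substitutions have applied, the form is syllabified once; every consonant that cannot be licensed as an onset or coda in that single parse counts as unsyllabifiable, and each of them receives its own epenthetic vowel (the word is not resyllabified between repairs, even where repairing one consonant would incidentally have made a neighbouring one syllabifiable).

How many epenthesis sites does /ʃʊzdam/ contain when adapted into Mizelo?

2

After substitution the input is /ŋʊzdam/.
The unsyllabifiable consonants are /z/, /m/; each receives one epenthetic vowel.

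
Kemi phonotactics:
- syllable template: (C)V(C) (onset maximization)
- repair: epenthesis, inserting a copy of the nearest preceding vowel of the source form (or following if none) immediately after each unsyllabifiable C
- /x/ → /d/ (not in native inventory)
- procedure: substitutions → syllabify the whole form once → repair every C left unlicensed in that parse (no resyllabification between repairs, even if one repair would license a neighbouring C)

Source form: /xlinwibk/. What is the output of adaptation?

Substitution: /x/ → /d/, giving /dlinwibk/.
The consonants /d/, /k/ cannot be parsed into a legal (C)V(C) syllable (at most one coda consonant is licensed; onsets are limited to one consonant).
Inserting the epenthetic vowel yields /d/ → /di/, /k/ → /ki/.

dilinwibki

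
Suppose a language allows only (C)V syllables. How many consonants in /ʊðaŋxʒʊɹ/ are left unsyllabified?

Syllabifying with onset maximization leaves /ŋ/, /x/, /ɹ/ stranded (no codas are permitted; onsets are limited to one consonant).

3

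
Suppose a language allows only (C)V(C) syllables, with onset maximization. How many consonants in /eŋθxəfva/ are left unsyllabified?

Syllabifying with onset maximization leaves /θ/ stranded (at most one coda consonant is licensed; onsets are limited to one consonant).

1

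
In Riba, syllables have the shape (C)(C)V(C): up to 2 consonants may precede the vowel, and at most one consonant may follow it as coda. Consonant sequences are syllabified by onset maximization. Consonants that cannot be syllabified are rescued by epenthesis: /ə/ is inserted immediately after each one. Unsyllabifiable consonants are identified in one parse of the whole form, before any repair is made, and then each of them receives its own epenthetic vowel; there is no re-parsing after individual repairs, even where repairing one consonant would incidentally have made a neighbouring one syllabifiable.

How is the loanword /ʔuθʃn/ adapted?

Under (C)(C)V(C), the unsyllabifiable consonants are /ʃ/, /n/ (at most one coda consonant is licensed; onsets may contain at most 2 consonants).
Inserting the epenthetic vowel yields /ʃ/ → /ʃə/, /n/ → /nə/.

ʔuθʃənə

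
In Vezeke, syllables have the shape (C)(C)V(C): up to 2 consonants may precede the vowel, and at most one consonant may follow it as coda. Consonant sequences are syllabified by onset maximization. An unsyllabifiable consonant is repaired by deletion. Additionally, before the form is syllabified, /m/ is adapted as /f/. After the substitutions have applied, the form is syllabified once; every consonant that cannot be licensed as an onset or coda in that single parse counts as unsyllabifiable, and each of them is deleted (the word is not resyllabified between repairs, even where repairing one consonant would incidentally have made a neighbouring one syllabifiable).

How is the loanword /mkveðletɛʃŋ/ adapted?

kveðletɛʃ

Substitution: /m/ → /f/, giving /fkveðletɛʃŋ/.
Syllabifying with onset maximization leaves /f/, /ŋ/ stranded (at most one coda consonant is licensed; onsets may contain at most 2 consonants).
Deleting the stranded consonants removes /f/, /ŋ/.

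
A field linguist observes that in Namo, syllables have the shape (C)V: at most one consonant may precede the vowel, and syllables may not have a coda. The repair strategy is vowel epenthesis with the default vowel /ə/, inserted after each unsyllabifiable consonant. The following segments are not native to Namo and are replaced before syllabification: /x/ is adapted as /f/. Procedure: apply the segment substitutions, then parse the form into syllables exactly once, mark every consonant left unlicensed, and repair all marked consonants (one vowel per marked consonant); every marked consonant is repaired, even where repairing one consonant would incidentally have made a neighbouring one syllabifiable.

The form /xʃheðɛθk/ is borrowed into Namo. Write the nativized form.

fəʃəheðɛθəkə

Substitution: /x/ → /f/, giving /fʃheðɛθk/.
The consonants /f/, /ʃ/, /θ/, /k/ cannot be parsed into a legal (C)V syllable (no codas are permitted; onsets are limited to one consonant).
Inserting the epenthetic vowel yields /f/ → /fə/, /ʃ/ → /ʃə/, /θ/ → /θə/, /k/ → /kə/.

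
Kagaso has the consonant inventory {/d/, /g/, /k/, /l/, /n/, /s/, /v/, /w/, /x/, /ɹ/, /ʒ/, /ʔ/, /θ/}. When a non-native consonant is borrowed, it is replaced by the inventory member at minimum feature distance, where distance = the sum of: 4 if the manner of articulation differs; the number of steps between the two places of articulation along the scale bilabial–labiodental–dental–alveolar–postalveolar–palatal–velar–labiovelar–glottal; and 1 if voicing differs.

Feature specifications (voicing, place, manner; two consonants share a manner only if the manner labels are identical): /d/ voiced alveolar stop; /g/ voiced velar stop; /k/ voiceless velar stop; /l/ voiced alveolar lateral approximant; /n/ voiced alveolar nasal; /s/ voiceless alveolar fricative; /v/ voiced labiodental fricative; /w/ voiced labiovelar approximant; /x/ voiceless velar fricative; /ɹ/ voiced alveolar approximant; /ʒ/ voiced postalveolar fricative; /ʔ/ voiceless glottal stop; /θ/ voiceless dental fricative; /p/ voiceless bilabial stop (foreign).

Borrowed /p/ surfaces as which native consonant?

d

/d/ is closest: same manner (stop), place distance 3 (bilabial→alveolar), voicing differs (+1); total 4. Next closest is /k/ at distance 6.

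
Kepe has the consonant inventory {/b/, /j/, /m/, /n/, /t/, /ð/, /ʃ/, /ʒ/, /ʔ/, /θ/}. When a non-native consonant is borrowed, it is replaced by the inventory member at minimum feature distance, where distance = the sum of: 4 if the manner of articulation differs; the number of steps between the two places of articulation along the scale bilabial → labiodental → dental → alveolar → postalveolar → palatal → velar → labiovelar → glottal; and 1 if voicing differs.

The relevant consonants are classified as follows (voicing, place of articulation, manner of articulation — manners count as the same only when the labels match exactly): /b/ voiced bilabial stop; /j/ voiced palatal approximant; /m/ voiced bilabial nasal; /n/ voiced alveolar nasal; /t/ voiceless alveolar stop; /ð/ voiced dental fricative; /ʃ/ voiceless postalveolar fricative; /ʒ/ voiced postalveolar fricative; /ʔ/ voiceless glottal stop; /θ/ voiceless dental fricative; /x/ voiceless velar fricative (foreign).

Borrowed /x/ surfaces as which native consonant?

ʃ

/ʃ/ is closest: same manner (fricative), place distance 2 (velar→postalveolar), same voicing; total 2. Next closest is /ʒ/ at distance 3.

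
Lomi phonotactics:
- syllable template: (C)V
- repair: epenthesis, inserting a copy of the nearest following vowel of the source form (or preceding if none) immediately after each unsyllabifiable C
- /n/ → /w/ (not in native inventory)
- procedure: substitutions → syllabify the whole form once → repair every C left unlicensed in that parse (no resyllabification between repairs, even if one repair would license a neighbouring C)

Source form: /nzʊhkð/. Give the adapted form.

Substitution: /n/ → /w/, giving /wzʊhkð/.
The consonants /w/, /h/, /k/, /ð/ cannot be parsed into a legal (C)V syllable (no codas are permitted; onsets are limited to one consonant).
Inserting the epenthetic vowel yields /w/ → /wʊ/, /h/ → /hʊ/, /k/ → /kʊ/, /ð/ → /ðʊ/.

wʊzʊhʊkʊðʊ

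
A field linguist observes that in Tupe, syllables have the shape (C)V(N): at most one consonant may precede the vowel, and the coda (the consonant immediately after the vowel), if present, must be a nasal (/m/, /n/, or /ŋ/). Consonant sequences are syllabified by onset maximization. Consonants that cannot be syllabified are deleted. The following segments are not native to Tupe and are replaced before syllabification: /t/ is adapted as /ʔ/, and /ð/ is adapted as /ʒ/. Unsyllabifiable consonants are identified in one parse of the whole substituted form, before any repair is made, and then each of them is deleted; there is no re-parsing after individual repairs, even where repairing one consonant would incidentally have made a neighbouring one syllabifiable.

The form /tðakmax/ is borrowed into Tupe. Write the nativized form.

ʒama

Substitution: /t/ → /ʔ/, /ð/ → /ʒ/, giving /ʔʒakmax/.
Under (C)V(N), the unsyllabifiable consonants are /ʔ/, /k/, /x/ (only a nasal (/m/, /n/, or /ŋ/) is licensed in coda position; onsets are limited to one consonant).
Deleting the stranded consonants removes /ʔ/, /k/, /x/.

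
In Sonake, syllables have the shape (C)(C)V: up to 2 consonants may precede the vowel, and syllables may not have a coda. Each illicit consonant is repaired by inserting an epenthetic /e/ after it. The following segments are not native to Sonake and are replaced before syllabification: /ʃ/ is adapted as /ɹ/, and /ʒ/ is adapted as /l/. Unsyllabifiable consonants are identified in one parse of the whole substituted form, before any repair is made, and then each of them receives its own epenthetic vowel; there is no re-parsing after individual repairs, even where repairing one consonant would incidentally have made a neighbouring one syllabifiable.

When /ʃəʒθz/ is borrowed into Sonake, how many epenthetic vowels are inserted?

3

After substitution the input is /ɹəlθz/.
The unsyllabifiable consonants are /l/, /θ/, /z/; each receives one epenthetic vowel.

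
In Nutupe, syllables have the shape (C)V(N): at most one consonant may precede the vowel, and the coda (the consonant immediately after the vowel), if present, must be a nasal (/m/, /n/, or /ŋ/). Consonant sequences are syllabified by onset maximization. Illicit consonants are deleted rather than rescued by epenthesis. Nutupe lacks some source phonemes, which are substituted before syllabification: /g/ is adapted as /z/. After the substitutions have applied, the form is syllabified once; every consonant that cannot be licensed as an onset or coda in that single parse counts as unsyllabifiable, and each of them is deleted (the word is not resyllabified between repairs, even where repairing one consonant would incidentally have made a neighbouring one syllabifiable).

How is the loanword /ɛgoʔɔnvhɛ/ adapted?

ɛzoʔɔnhɛ

Substitution: /g/ → /z/, giving /ɛzoʔɔnvhɛ/.
Syllabifying with onset maximization leaves /v/ stranded (only a nasal (/m/, /n/, or /ŋ/) is licensed in coda position; onsets are limited to one consonant).
Deleting the stranded consonants removes /v/.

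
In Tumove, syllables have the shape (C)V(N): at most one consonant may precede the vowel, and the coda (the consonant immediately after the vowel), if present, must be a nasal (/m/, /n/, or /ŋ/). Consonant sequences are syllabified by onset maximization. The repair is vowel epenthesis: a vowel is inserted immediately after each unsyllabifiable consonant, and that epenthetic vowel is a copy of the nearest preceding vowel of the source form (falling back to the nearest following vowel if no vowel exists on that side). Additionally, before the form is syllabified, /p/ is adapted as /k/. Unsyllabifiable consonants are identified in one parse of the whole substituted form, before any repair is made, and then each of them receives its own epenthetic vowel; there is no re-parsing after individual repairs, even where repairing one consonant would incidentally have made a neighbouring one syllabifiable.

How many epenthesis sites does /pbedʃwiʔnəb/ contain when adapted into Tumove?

After substitution the input is /kbedʃwiʔnəb/.
The unsyllabifiable consonants are /k/, /d/, /ʃ/, /ʔ/, /b/; each receives one epenthetic vowel.

5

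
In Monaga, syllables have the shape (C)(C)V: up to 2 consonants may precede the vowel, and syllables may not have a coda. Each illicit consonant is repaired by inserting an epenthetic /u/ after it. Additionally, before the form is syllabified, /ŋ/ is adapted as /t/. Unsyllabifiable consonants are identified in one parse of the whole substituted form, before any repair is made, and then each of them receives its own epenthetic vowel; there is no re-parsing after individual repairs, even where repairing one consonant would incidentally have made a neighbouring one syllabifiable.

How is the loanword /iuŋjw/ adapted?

iutujuwu

Substitution: /ŋ/ → /t/, giving /iutjw/.
Syllabifying with onset maximization leaves /t/, /j/, /w/ stranded (no codas are permitted; onsets may contain at most 2 consonants).
Epenthesis after each stranded consonant: /t/ → /tu/, /j/ → /ju/, /w/ → /wu/.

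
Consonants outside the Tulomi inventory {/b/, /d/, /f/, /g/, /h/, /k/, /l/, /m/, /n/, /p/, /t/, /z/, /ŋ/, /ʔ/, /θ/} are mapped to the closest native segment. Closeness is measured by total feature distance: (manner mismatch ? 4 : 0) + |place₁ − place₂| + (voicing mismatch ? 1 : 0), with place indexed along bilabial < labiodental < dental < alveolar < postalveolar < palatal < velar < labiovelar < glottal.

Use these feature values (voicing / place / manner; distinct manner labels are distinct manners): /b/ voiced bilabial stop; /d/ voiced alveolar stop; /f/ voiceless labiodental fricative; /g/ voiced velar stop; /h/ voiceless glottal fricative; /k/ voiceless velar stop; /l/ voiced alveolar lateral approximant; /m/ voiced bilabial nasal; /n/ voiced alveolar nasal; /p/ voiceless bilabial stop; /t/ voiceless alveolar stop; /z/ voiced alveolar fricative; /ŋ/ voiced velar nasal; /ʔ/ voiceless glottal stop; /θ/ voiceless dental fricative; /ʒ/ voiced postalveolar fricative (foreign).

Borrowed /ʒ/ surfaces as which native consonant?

z

/z/ is closest: same manner (fricative), place distance 1 (postalveolar→alveolar), same voicing; total 1. Next closest is /θ/ at distance 3.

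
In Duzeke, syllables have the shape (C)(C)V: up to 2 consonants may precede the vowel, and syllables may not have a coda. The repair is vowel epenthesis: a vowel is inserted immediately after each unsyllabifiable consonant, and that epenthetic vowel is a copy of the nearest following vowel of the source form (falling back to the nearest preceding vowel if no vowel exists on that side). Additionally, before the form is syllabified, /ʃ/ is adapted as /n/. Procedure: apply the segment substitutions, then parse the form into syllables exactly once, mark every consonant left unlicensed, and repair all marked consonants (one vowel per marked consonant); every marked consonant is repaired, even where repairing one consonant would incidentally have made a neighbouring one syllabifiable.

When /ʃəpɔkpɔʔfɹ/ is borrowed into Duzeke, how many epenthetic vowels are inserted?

After substitution the input is /nəpɔkpɔʔfɹ/.
The unsyllabifiable consonants are /ʔ/, /f/, /ɹ/; each receives one epenthetic vowel.

3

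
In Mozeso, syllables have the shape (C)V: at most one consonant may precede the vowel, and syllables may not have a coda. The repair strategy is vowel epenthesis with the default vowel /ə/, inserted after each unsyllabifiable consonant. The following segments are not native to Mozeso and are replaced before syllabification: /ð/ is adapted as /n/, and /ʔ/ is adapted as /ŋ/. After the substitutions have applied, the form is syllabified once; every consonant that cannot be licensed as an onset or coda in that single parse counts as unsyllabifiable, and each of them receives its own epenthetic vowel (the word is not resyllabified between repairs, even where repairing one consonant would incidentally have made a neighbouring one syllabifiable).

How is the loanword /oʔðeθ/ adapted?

oŋəneθə

Substitution: /ʔ/ → /ŋ/, /ð/ → /n/, giving /oŋneθ/.
The consonants /ŋ/, /θ/ cannot be parsed into a legal (C)V syllable (no codas are permitted; onsets are limited to one consonant).
Inserting the epenthetic vowel yields /ŋ/ → /ŋə/, /θ/ → /θə/.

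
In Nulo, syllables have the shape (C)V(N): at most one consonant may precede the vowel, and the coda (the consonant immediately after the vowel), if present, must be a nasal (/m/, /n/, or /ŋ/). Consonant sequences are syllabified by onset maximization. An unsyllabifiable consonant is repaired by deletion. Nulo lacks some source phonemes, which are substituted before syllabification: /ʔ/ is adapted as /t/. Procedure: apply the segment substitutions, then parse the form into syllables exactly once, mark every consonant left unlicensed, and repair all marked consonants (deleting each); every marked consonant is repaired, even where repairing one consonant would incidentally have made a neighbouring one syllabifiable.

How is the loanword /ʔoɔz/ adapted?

Substitution: /ʔ/ → /t/, giving /toɔz/.
Syllabifying with onset maximization leaves /z/ stranded (only a nasal (/m/, /n/, or /ŋ/) is licensed in coda position; onsets are limited to one consonant).
Deleting the stranded consonants removes /z/.

toɔ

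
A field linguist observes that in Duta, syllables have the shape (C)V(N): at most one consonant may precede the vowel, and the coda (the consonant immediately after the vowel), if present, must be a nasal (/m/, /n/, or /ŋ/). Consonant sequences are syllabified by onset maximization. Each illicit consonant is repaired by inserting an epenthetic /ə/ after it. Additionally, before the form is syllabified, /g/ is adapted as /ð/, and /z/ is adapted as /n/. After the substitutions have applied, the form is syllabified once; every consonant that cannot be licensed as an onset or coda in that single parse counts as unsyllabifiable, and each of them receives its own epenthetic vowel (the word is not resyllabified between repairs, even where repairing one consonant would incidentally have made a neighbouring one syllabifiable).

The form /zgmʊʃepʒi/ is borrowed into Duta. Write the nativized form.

Substitution: /z/ → /n/, /g/ → /ð/, giving /nðmʊʃepʒi/.
Syllabifying with onset maximization leaves /n/, /ð/, /p/ stranded (only a nasal (/m/, /n/, or /ŋ/) is licensed in coda position; onsets are limited to one consonant).
Each unlicensed consonant becomes the onset of a new syllable: /n/ → /nə/, /ð/ → /ðə/, /p/ → /pə/.

nəðəmʊʃepəʒi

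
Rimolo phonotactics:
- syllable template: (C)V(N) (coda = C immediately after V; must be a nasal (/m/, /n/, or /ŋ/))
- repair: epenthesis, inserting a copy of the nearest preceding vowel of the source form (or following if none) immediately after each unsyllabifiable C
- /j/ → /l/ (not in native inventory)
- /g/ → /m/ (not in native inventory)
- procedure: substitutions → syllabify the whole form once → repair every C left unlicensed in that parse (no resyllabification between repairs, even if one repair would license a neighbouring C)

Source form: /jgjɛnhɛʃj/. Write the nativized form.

Substitution: /j/ → /l/, /g/ → /m/, giving /lmlɛnhɛʃl/.
Syllabifying with onset maximization leaves /l/, /m/, /ʃ/, /l/ stranded (only a nasal (/m/, /n/, or /ŋ/) is licensed in coda position; onsets are limited to one consonant).
Inserting the epenthetic vowel yields /l/ → /lɛ/, /m/ → /mɛ/, /ʃ/ → /ʃɛ/, /l/ → /lɛ/.

lɛmɛlɛnhɛʃɛlɛ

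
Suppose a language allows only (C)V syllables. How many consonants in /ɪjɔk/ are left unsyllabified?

1

Under (C)V, the unsyllabifiable consonants are /k/ (no codas are permitted; onsets are limited to one consonant).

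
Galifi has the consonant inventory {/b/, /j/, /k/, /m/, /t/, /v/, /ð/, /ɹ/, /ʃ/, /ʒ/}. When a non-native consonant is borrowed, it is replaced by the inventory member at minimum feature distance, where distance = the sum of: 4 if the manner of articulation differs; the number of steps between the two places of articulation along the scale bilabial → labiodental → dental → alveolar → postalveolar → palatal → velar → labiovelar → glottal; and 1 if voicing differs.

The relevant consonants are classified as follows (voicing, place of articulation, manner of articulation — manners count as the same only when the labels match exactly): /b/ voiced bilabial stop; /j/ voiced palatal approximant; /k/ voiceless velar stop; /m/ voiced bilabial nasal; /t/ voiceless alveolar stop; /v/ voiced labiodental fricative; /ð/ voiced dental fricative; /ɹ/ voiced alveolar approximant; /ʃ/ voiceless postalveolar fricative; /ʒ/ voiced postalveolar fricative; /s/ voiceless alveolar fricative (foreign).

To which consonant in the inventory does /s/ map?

ʃ

/ʃ/ is closest: same manner (fricative), place distance 1 (alveolar→postalveolar), same voicing; total 1. Next closest is /ð/ at distance 2.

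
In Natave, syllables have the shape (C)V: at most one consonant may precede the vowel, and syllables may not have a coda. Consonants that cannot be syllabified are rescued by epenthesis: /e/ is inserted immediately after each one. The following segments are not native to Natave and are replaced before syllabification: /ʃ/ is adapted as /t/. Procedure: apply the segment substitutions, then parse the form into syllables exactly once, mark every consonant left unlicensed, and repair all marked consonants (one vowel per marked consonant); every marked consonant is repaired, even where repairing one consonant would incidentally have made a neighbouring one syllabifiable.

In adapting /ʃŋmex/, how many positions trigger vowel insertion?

After substitution the input is /tŋmex/.
The unsyllabifiable consonants are /t/, /ŋ/, /x/; each receives one epenthetic vowel.

3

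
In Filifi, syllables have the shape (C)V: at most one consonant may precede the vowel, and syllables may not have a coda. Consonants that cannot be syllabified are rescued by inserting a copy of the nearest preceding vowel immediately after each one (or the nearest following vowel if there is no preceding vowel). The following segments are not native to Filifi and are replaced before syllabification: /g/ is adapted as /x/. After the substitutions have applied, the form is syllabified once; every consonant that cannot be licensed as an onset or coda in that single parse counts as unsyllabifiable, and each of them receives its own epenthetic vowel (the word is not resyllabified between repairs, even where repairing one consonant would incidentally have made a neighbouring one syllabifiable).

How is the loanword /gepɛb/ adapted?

Substitution: /g/ → /x/, giving /xepɛb/.
Syllabifying with onset maximization leaves /b/ stranded (no codas are permitted; onsets are limited to one consonant).
Each unlicensed consonant becomes the onset of a new syllable: /b/ → /bɛ/.

xepɛbɛ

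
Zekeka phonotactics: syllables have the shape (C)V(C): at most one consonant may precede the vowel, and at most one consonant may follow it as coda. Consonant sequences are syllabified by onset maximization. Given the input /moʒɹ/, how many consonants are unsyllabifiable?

Under (C)V(C), the unsyllabifiable consonants are /ɹ/ (at most one coda consonant is licensed; onsets are limited to one consonant).

1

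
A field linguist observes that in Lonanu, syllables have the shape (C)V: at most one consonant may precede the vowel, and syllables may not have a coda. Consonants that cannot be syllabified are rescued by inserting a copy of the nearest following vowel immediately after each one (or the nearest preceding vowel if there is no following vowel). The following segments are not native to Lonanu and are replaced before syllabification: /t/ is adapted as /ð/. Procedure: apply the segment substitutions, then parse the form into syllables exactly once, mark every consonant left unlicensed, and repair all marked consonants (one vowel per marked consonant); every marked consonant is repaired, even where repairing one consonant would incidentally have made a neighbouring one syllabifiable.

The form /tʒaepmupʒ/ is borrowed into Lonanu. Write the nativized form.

ðaʒaepumupuʒu

Substitution: /t/ → /ð/, giving /ðʒaepmupʒ/.
Syllabifying with onset maximization leaves /ð/, /p/, /p/, /ʒ/ stranded (no codas are permitted; onsets are limited to one consonant).
Epenthesis after each stranded consonant: /ð/ → /ða/, /p/ → /pu/, /p/ → /pu/, /ʒ/ → /ʒu/.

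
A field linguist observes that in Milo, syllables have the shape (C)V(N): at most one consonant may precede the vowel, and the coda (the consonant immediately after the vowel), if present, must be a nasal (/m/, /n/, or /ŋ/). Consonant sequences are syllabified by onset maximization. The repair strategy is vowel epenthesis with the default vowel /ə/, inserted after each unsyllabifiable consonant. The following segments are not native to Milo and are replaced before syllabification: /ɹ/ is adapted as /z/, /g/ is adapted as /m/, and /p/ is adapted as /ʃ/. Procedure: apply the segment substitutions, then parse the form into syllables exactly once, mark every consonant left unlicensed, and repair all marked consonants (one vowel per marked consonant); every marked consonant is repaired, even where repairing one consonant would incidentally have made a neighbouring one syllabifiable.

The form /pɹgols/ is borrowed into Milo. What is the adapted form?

ʃəzəmoləsə

Substitution: /p/ → /ʃ/, /ɹ/ → /z/, /g/ → /m/, giving /ʃzmols/.
The consonants /ʃ/, /z/, /l/, /s/ cannot be parsed into a legal (C)V(N) syllable (only a nasal (/m/, /n/, or /ŋ/) is licensed in coda position; onsets are limited to one consonant).
Epenthesis after each stranded consonant: /ʃ/ → /ʃə/, /z/ → /zə/, /l/ → /lə/, /s/ → /sə/.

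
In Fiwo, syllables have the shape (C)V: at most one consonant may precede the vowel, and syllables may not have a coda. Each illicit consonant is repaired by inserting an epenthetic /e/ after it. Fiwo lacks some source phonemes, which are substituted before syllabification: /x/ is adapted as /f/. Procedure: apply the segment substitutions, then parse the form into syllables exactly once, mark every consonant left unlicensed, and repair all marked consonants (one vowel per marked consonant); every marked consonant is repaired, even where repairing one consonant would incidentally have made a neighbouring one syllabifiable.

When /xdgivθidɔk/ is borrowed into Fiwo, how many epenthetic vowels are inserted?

4

After substitution the input is /fdgivθidɔk/.
The unsyllabifiable consonants are /f/, /d/, /v/, /k/; each receives one epenthetic vowel.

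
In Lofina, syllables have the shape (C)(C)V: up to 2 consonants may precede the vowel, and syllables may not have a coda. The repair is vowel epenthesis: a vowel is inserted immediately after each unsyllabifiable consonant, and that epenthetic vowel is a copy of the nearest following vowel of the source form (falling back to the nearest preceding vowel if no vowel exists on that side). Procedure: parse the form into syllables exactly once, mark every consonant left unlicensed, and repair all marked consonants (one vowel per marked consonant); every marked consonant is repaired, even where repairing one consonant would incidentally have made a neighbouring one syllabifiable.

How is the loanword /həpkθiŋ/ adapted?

həpikθiŋi

Syllabifying with onset maximization leaves /p/, /ŋ/ stranded (no codas are permitted; onsets may contain at most 2 consonants).
Each unlicensed consonant becomes the onset of a new syllable: /p/ → /pi/, /ŋ/ → /ŋi/.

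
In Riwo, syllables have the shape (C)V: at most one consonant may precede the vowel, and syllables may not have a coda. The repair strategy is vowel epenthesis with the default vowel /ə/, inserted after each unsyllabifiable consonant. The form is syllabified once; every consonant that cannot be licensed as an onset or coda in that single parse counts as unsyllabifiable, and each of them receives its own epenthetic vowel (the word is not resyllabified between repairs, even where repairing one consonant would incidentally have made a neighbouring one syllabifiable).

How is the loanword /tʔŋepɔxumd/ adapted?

Syllabifying with onset maximization leaves /t/, /ʔ/, /m/, /d/ stranded (no codas are permitted; onsets are limited to one consonant).
Epenthesis after each stranded consonant: /t/ → /tə/, /ʔ/ → /ʔə/, /m/ → /mə/, /d/ → /də/.

təʔəŋepɔxumədə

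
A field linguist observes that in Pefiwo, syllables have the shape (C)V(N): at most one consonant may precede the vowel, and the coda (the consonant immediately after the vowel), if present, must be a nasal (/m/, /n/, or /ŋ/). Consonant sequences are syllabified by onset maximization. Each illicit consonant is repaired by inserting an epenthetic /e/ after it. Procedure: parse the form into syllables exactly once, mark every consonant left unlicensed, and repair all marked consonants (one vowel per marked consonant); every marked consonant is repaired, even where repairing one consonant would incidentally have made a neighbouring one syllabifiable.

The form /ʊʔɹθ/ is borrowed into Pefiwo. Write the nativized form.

Syllabifying with onset maximization leaves /ʔ/, /ɹ/, /θ/ stranded (only a nasal (/m/, /n/, or /ŋ/) is licensed in coda position; onsets are limited to one consonant).
Inserting the epenthetic vowel yields /ʔ/ → /ʔe/, /ɹ/ → /ɹe/, /θ/ → /θe/.

ʊʔeɹeθe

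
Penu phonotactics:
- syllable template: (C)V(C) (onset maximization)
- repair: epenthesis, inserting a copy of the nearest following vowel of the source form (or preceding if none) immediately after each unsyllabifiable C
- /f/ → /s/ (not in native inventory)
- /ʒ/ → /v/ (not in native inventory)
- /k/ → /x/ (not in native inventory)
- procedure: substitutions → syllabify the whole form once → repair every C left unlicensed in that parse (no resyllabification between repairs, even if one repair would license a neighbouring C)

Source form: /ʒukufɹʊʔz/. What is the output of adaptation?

vuxusɹʊʔzʊ

Substitution: /ʒ/ → /v/, /k/ → /x/, /f/ → /s/, giving /vuxusɹʊʔz/.
The consonants /z/ cannot be parsed into a legal (C)V(C) syllable (at most one coda consonant is licensed; onsets are limited to one consonant).
Epenthesis after each stranded consonant: /z/ → /zʊ/.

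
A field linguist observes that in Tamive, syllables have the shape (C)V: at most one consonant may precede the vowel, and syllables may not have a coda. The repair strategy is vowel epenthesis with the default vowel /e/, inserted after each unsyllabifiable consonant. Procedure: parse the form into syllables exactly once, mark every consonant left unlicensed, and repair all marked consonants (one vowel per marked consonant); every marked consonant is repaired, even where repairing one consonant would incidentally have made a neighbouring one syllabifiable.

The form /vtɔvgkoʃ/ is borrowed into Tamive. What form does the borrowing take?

Under (C)V, the unsyllabifiable consonants are /v/, /v/, /g/, /ʃ/ (no codas are permitted; onsets are limited to one consonant).
Each unlicensed consonant becomes the onset of a new syllable: /v/ → /ve/, /v/ → /ve/, /g/ → /ge/, /ʃ/ → /ʃe/.

vetɔvegekoʃe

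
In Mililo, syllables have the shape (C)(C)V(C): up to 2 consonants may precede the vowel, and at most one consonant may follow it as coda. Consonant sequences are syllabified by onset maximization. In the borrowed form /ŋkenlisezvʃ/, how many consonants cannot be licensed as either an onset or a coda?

2

Syllabifying with onset maximization leaves /v/, /ʃ/ stranded (at most one coda consonant is licensed; onsets may contain at most 2 consonants).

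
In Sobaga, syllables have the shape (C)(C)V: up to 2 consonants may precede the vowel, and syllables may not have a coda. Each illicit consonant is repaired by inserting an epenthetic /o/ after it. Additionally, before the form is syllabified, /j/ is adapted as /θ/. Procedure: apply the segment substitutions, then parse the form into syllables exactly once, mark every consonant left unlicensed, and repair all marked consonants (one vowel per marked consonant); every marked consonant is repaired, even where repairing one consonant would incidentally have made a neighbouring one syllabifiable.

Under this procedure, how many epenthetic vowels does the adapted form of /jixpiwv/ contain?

2

After substitution the input is /θixpiwv/.
The unsyllabifiable consonants are /w/, /v/; each receives one epenthetic vowel.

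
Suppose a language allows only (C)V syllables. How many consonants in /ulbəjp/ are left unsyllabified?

3

The consonants /l/, /j/, /p/ cannot be parsed into a legal (C)V syllable (no codas are permitted; onsets are limited to one consonant).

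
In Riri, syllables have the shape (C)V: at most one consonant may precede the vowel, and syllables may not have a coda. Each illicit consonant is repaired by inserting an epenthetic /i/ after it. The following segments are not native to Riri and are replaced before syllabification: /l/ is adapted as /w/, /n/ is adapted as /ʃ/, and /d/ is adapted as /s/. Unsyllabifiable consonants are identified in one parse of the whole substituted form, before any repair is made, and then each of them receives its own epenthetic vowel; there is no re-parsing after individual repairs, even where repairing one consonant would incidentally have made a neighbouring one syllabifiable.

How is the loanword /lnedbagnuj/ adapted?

wiʃesibagiʃuji

Substitution: /l/ → /w/, /n/ → /ʃ/, /d/ → /s/, giving /wʃesbagʃuj/.
The consonants /w/, /s/, /g/, /j/ cannot be parsed into a legal (C)V syllable (no codas are permitted; onsets are limited to one consonant).
Epenthesis after each stranded consonant: /w/ → /wi/, /s/ → /si/, /g/ → /gi/, /j/ → /ji/.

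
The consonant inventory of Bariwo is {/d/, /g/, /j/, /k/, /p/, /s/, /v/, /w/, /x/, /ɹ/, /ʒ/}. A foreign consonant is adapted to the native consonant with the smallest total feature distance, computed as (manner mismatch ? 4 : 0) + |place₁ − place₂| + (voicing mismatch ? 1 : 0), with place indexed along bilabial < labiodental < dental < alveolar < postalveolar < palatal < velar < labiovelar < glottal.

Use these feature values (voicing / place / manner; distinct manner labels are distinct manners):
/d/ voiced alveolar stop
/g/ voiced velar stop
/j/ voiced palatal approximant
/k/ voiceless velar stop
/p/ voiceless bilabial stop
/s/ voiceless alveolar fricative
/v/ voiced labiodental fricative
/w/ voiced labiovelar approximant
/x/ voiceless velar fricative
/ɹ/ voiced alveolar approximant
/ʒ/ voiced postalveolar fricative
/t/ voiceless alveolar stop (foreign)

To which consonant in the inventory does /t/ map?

/d/ is closest: same manner (stop), place distance 0 (alveolar→alveolar), voicing differs (+1); total 1. Next closest is /k/ at distance 3.

d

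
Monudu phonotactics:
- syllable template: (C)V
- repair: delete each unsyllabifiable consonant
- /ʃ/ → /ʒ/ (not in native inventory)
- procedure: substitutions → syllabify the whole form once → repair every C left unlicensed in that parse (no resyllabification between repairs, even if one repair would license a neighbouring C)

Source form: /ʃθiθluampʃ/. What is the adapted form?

Substitution: /ʃ/ → /ʒ/, giving /ʒθiθluampʒ/.
The consonants /ʒ/, /θ/, /m/, /p/, /ʒ/ cannot be parsed into a legal (C)V syllable (no codas are permitted; onsets are limited to one consonant).
Each unlicensed consonant is deleted: /ʒ/, /θ/, /m/, /p/, /ʒ/.

θilua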